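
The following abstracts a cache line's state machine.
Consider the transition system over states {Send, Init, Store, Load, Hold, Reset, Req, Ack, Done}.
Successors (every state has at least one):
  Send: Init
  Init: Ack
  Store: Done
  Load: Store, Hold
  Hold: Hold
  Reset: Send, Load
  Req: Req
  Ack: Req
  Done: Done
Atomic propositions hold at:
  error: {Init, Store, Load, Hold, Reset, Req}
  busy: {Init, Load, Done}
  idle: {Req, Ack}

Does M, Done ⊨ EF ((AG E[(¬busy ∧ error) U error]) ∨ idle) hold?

Sat(¬busy) = {Send, Store, Hold, Reset, Req, Ack}
Sat(¬busy ∧ error) = {Store, Hold, Reset, Req}
E[(¬busy ∧ error) U error]: least fixpoint, start Z0 = Sat(error) = {Init, Store, Load, Hold, Reset, Req}, add states in Sat(¬busy ∧ error) with some successor in Z. Already a fixed point.
Sat(E[(¬busy ∧ error) U error]) = {Init, Store, Load, Hold, Reset, Req}
AG E[(¬busy ∧ error) U error]: greatest fixpoint, start Z0 = {Init, Store, Load, Hold, Reset, Req}, keep only states in Sat with every successor in Z. Z1 = {Load, Hold, Req}; Z2 = {Hold, Req}; fixed.
Sat(AG E[(¬busy ∧ error) U error]) = {Hold, Req}
Sat((AG E[(¬busy ∧ error) U error]) ∨ idle) = {Hold, Req, Ack}
EF ((AG E[(¬busy ∧ error) U error]) ∨ idle): least fixpoint, start Z0 = {Hold, Req, Ack}, add states with some successor in Z. Z1 = {Init, Load, Hold, Req, Ack}; Z2 = {Send, Init, Load, Hold, Reset, Req, Ack}; fixed.
Sat(EF ((AG E[(¬busy ∧ error) U error]) ∨ idle)) = {Send, Init, Load, Hold, Reset, Req, Ack}
Done ∉ Sat(EF ((AG E[(¬busy ∧ error) U error]) ∨ idle)) = {Send, Init, Load, Hold, Reset, Req, Ack}, so the formula does not hold at Done.

No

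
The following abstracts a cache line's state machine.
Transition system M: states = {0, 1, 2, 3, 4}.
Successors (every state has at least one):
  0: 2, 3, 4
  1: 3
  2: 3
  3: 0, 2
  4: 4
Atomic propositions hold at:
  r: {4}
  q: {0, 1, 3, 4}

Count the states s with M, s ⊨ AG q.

AG q: greatest fixpoint, start Z0 = {0, 1, 3, 4}, keep only states in Sat with every successor in Z. Z1 = {1, 4}; Z2 = {4}; fixed.
Sat(AG q) = {4}
|Sat(AG q)| = |{4}| = 1.

1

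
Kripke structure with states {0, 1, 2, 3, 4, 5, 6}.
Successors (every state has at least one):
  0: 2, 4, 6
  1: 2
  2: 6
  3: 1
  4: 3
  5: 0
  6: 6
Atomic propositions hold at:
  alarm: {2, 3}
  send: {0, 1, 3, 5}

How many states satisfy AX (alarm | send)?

4

Sat(alarm | send) = {0, 1, 2, 3, 5}
Sat(AX (alarm | send)) = {s : every successor in {0, 1, 2, 3, 5}} = {1, 3, 4, 5}
|Sat(AX (alarm | send))| = |{1, 3, 4, 5}| = 4.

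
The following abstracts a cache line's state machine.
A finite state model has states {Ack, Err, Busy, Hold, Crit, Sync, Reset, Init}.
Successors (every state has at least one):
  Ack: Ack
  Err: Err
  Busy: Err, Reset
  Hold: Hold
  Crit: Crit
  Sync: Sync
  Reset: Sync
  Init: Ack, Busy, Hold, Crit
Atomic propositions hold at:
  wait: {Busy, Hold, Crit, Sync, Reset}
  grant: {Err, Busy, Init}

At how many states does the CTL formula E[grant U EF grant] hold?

3

EF grant: least fixpoint, start Z0 = {Err, Busy, Init}, add states with some successor in Z. Already a fixed point.
Sat(EF grant) = {Err, Busy, Init}
E[grant U EF grant]: least fixpoint, start Z0 = Sat(EF grant) = {Err, Busy, Init}, add states in Sat(grant) with some successor in Z. Already a fixed point.
Sat(E[grant U EF grant]) = {Err, Busy, Init}
|Sat(E[grant U EF grant])| = |{Err, Busy, Init}| = 3.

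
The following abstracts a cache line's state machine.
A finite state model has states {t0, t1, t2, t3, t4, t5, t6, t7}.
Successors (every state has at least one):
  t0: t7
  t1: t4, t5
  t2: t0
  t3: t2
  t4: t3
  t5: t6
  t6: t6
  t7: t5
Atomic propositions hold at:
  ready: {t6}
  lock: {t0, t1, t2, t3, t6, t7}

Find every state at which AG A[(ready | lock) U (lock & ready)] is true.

Sat(ready | lock) = {t0, t1, t2, t3, t6, t7}
Sat(lock & ready) = {t6}
A[(ready | lock) U (lock & ready)]: least fixpoint, start Z0 = Sat((lock & ready)) = {t6}, add states in Sat(ready | lock) with every successor in Z. Already a fixed point.
Sat(A[(ready | lock) U (lock & ready)]) = {t6}
AG A[(ready | lock) U (lock & ready)]: greatest fixpoint, start Z0 = {t6}, keep only states in Sat with every successor in Z. Already a fixed point.
Sat(AG A[(ready | lock) U (lock & ready)]) = {t6}

{t6}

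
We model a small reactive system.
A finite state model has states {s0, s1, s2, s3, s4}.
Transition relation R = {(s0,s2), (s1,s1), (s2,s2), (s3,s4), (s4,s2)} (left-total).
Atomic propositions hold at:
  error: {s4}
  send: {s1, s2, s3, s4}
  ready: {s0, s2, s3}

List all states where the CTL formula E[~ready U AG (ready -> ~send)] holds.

{s1}

Sat(~ready) = {s1, s4}
Sat(~send) = {s0}
Sat(ready -> ~send) = {s0, s1, s4}
AG (ready -> ~send): greatest fixpoint, start Z0 = {s0, s1, s4}, keep only states in Sat with every successor in Z. Z1 = {s1}; fixed.
Sat(AG (ready -> ~send)) = {s1}
E[~ready U AG (ready -> ~send)]: least fixpoint, start Z0 = Sat(AG (ready -> ~send)) = {s1}, add states in Sat(~ready) with some successor in Z. Already a fixed point.
Sat(E[~ready U AG (ready -> ~send)]) = {s1}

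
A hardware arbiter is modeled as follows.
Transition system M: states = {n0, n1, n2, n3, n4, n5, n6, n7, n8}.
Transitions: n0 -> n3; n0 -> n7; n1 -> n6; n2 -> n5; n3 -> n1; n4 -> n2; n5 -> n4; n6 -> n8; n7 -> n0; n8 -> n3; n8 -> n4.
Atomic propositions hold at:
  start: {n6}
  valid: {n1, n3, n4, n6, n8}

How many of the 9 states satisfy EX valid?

6

Sat(EX valid) = {s : some successor in {n1, n3, n4, n6, n8}} = {n0, n1, n3, n5, n6, n8}
|Sat(EX valid)| = |{n0, n1, n3, n5, n6, n8}| = 6.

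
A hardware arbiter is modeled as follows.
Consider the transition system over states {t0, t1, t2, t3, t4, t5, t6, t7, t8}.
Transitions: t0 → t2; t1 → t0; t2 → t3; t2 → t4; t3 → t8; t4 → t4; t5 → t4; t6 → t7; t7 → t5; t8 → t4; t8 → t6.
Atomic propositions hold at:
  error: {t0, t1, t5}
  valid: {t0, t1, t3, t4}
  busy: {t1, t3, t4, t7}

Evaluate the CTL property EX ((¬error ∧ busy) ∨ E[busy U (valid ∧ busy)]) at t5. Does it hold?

Sat(¬error) = {t2, t3, t4, t6, t7, t8}
Sat(¬error ∧ busy) = {t3, t4, t7}
Sat(valid ∧ busy) = {t1, t3, t4}
E[busy U (valid ∧ busy)]: least fixpoint, start Z0 = Sat((valid ∧ busy)) = {t1, t3, t4}, add states in Sat(busy) with some successor in Z. Already a fixed point.
Sat(E[busy U (valid ∧ busy)]) = {t1, t3, t4}
Sat((¬error ∧ busy) ∨ E[busy U (valid ∧ busy)]) = {t1, t3, t4, t7}
Sat(EX ((¬error ∧ busy) ∨ E[busy U (valid ∧ busy)])) = {s : some successor in {t1, t3, t4, t7}} = {t2, t4, t5, t6, t8}
t5 ∈ Sat(EX ((¬error ∧ busy) ∨ E[busy U (valid ∧ busy)])) = {t2, t4, t5, t6, t8}, so the formula holds at t5.

Yes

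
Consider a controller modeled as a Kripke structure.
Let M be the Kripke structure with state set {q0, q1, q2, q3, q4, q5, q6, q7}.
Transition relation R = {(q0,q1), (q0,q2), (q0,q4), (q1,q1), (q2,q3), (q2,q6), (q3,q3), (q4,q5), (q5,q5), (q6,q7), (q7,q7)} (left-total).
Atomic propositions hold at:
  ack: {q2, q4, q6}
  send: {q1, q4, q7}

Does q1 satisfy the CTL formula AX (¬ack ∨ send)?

Yes

Sat(¬ack) = {q0, q1, q3, q5, q7}
Sat(¬ack ∨ send) = {q0, q1, q3, q4, q5, q7}
Sat(AX (¬ack ∨ send)) = {s : every successor in {q0, q1, q3, q4, q5, q7}} = {q1, q3, q4, q5, q6, q7}
q1 ∈ Sat(AX (¬ack ∨ send)) = {q1, q3, q4, q5, q6, q7}, so the formula holds at q1.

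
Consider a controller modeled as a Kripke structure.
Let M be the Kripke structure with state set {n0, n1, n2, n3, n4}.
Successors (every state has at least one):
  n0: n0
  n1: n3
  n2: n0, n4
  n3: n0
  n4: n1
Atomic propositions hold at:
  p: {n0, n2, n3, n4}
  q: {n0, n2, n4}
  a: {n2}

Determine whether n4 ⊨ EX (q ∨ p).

Sat(q ∨ p) = {n0, n2, n3, n4}
Sat(EX (q ∨ p)) = {s : some successor in {n0, n2, n3, n4}} = {n0, n1, n2, n3}
n4 ∉ Sat(EX (q ∨ p)) = {n0, n1, n2, n3}, so the formula does not hold at n4.

No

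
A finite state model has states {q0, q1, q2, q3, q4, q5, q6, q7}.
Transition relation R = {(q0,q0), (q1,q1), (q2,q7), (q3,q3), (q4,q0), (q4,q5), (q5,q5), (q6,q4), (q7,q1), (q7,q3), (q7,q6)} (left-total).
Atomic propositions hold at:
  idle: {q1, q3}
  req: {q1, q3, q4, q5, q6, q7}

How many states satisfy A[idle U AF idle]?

2

AF idle: least fixpoint, start Z0 = {q1, q3}, add states with every successor in Z. Already a fixed point.
Sat(AF idle) = {q1, q3}
A[idle U AF idle]: least fixpoint, start Z0 = Sat(AF idle) = {q1, q3}, add states in Sat(idle) with every successor in Z. Already a fixed point.
Sat(A[idle U AF idle]) = {q1, q3}
|Sat(A[idle U AF idle])| = |{q1, q3}| = 2.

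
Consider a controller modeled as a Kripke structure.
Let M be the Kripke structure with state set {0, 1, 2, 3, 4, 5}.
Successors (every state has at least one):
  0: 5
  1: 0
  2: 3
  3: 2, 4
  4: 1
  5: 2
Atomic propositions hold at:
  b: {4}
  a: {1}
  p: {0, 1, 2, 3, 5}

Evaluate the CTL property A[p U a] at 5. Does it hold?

A[p U a]: least fixpoint, start Z0 = Sat(a) = {1}, add states in Sat(p) with every successor in Z. Already a fixed point.
Sat(A[p U a]) = {1}
5 ∉ Sat(A[p U a]) = {1}, so the formula does not hold at 5.

No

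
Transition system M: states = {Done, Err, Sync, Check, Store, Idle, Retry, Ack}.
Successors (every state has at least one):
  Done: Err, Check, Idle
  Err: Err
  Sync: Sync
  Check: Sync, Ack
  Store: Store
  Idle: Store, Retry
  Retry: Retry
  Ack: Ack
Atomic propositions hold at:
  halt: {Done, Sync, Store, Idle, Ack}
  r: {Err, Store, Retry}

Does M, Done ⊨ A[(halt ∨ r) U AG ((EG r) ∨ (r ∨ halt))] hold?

Sat(halt ∨ r) = {Done, Err, Sync, Store, Idle, Retry, Ack}
EG r: greatest fixpoint, start Z0 = {Err, Store, Retry}, keep only states in Sat with some successor in Z. Already a fixed point.
Sat(EG r) = {Err, Store, Retry}
Sat(r ∨ halt) = {Done, Err, Sync, Store, Idle, Retry, Ack}
Sat((EG r) ∨ (r ∨ halt)) = {Done, Err, Sync, Store, Idle, Retry, Ack}
AG ((EG r) ∨ (r ∨ halt)): greatest fixpoint, start Z0 = {Done, Err, Sync, Store, Idle, Retry, Ack}, keep only states in Sat with every successor in Z. Z1 = {Err, Sync, Store, Idle, Retry, Ack}; fixed.
Sat(AG ((EG r) ∨ (r ∨ halt))) = {Err, Sync, Store, Idle, Retry, Ack}
A[(halt ∨ r) U AG ((EG r) ∨ (r ∨ halt))]: least fixpoint, start Z0 = Sat(AG ((EG r) ∨ (r ∨ halt))) = {Err, Sync, Store, Idle, Retry, Ack}, add states in Sat(halt ∨ r) with every successor in Z. Already a fixed point.
Sat(A[(halt ∨ r) U AG ((EG r) ∨ (r ∨ halt))]) = {Err, Sync, Store, Idle, Retry, Ack}
Done ∉ Sat(A[(halt ∨ r) U AG ((EG r) ∨ (r ∨ halt))]) = {Err, Sync, Store, Idle, Retry, Ack}, so the formula does not hold at Done.

No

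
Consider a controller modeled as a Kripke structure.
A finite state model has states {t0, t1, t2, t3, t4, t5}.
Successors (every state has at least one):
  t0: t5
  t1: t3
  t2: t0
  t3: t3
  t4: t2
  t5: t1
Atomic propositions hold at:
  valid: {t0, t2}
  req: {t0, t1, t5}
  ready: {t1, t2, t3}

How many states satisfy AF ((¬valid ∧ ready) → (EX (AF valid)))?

Sat(¬valid) = {t1, t3, t4, t5}
Sat(¬valid ∧ ready) = {t1, t3}
AF valid: least fixpoint, start Z0 = {t0, t2}, add states with every successor in Z. Z1 = {t0, t2, t4}; fixed.
Sat(AF valid) = {t0, t2, t4}
Sat(EX (AF valid)) = {s : some successor in {t0, t2, t4}} = {t2, t4}
Sat((¬valid ∧ ready) → (EX (AF valid))) = {t0, t2, t4, t5}
AF ((¬valid ∧ ready) → (EX (AF valid))): least fixpoint, start Z0 = {t0, t2, t4, t5}, add states with every successor in Z. Already a fixed point.
Sat(AF ((¬valid ∧ ready) → (EX (AF valid)))) = {t0, t2, t4, t5}
|Sat(AF ((¬valid ∧ ready) → (EX (AF valid))))| = |{t0, t2, t4, t5}| = 4.

4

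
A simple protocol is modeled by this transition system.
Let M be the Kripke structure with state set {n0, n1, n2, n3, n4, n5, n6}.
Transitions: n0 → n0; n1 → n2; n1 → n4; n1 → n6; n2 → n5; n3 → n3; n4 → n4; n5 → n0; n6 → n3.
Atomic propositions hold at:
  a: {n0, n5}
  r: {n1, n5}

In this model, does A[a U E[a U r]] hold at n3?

E[a U r]: least fixpoint, start Z0 = Sat(r) = {n1, n5}, add states in Sat(a) with some successor in Z. Already a fixed point.
Sat(E[a U r]) = {n1, n5}
A[a U E[a U r]]: least fixpoint, start Z0 = Sat(E[a U r]) = {n1, n5}, add states in Sat(a) with every successor in Z. Already a fixed point.
Sat(A[a U E[a U r]]) = {n1, n5}
n3 ∉ Sat(A[a U E[a U r]]) = {n1, n5}, so the formula does not hold at n3.

No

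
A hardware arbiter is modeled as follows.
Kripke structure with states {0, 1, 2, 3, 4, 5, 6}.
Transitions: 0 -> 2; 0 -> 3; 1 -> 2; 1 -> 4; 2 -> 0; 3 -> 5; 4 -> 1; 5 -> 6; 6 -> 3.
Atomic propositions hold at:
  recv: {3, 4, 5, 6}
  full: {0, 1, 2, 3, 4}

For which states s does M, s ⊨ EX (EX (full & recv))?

{2, 4, 5}

Sat(full & recv) = {3, 4}
Sat(EX (full & recv)) = {s : some successor in {3, 4}} = {0, 1, 6}
Sat(EX (EX (full & recv))) = {s : some successor in {0, 1, 6}} = {2, 4, 5}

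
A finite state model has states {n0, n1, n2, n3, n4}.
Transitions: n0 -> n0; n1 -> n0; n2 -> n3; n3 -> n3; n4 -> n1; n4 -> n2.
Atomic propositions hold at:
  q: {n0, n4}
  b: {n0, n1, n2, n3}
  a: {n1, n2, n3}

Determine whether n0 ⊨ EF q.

EF q: least fixpoint, start Z0 = {n0, n4}, add states with some successor in Z. Z1 = {n0, n1, n4}; fixed.
Sat(EF q) = {n0, n1, n4}
n0 ∈ Sat(EF q) = {n0, n1, n4}, so the formula holds at n0.

Yes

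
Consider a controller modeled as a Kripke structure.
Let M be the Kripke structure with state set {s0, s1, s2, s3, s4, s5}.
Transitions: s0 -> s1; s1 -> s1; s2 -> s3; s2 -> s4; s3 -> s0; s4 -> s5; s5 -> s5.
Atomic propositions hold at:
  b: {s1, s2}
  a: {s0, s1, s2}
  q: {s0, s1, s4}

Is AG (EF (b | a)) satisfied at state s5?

Sat(b | a) = {s0, s1, s2}
EF (b | a): least fixpoint, start Z0 = {s0, s1, s2}, add states with some successor in Z. Z1 = {s0, s1, s2, s3}; fixed.
Sat(EF (b | a)) = {s0, s1, s2, s3}
AG (EF (b | a)): greatest fixpoint, start Z0 = {s0, s1, s2, s3}, keep only states in Sat with every successor in Z. Z1 = {s0, s1, s3}; fixed.
Sat(AG (EF (b | a))) = {s0, s1, s3}
s5 ∉ Sat(AG (EF (b | a))) = {s0, s1, s3}, so the formula does not hold at s5.

No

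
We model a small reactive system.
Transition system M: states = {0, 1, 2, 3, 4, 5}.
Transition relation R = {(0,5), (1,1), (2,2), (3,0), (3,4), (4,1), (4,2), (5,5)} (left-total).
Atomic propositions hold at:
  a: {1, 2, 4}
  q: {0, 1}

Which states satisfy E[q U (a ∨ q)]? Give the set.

{0, 1, 2, 4}

Sat(a ∨ q) = {0, 1, 2, 4}
E[q U (a ∨ q)]: least fixpoint, start Z0 = Sat((a ∨ q)) = {0, 1, 2, 4}, add states in Sat(q) with some successor in Z. Already a fixed point.
Sat(E[q U (a ∨ q)]) = {0, 1, 2, 4}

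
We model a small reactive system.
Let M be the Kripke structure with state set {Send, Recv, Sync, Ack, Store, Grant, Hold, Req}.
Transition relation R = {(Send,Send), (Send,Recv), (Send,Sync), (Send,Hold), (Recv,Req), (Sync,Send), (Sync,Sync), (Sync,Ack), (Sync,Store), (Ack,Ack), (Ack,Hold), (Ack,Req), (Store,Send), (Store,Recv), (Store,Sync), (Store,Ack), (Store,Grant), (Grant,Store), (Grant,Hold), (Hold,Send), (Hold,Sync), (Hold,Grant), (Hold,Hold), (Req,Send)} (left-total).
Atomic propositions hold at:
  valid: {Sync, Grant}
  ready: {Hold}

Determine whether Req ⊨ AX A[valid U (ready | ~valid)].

Sat(~valid) = {Send, Recv, Ack, Store, Hold, Req}
Sat(ready | ~valid) = {Send, Recv, Ack, Store, Hold, Req}
A[valid U (ready | ~valid)]: least fixpoint, start Z0 = Sat((ready | ~valid)) = {Send, Recv, Ack, Store, Hold, Req}, add states in Sat(valid) with every successor in Z. Z1 = {Send, Recv, Ack, Store, Grant, Hold, Req}; fixed.
Sat(A[valid U (ready | ~valid)]) = {Send, Recv, Ack, Store, Grant, Hold, Req}
Sat(AX A[valid U (ready | ~valid)]) = {s : every successor in {Send, Recv, Ack, Store, Grant, Hold, Req}} = {Recv, Ack, Grant, Req}
Req ∈ Sat(AX A[valid U (ready | ~valid)]) = {Recv, Ack, Grant, Req}, so the formula holds at Req.

Yes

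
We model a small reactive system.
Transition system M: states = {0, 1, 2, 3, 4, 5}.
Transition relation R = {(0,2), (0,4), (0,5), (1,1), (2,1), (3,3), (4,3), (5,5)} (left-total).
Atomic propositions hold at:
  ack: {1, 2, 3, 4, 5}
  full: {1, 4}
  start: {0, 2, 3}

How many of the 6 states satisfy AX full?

Sat(AX full) = {s : every successor in {1, 4}} = {1, 2}
|Sat(AX full)| = |{1, 2}| = 2.

2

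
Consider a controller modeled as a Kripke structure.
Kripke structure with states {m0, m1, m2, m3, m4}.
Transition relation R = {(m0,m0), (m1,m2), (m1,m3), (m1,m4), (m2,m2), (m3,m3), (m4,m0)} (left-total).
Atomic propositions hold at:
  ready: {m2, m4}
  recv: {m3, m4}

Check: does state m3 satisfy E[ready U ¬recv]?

Sat(¬recv) = {m0, m1, m2}
E[ready U ¬recv]: least fixpoint, start Z0 = Sat(¬recv) = {m0, m1, m2}, add states in Sat(ready) with some successor in Z. Z1 = {m0, m1, m2, m4}; fixed.
Sat(E[ready U ¬recv]) = {m0, m1, m2, m4}
m3 ∉ Sat(E[ready U ¬recv]) = {m0, m1, m2, m4}, so the formula does not hold at m3.

No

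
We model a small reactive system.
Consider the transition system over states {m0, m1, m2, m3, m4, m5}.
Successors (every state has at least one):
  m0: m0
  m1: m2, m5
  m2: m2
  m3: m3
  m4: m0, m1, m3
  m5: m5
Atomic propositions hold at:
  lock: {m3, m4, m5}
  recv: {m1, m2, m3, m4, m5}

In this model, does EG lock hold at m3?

Yes

EG lock: greatest fixpoint, start Z0 = {m3, m4, m5}, keep only states in Sat with some successor in Z. Already a fixed point.
Sat(EG lock) = {m3, m4, m5}
m3 ∈ Sat(EG lock) = {m3, m4, m5}, so the formula holds at m3.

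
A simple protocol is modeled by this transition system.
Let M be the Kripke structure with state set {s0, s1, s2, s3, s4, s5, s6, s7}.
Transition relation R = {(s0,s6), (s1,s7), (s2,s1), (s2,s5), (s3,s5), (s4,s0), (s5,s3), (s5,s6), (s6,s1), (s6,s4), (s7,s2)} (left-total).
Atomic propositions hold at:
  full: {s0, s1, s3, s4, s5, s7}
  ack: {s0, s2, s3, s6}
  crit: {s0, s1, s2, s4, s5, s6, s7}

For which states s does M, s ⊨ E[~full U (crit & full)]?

{s0, s1, s2, s4, s5, s6, s7}

Sat(~full) = {s2, s6}
Sat(crit & full) = {s0, s1, s4, s5, s7}
E[~full U (crit & full)]: least fixpoint, start Z0 = Sat((crit & full)) = {s0, s1, s4, s5, s7}, add states in Sat(~full) with some successor in Z. Z1 = {s0, s1, s2, s4, s5, s6, s7}; fixed.
Sat(E[~full U (crit & full)]) = {s0, s1, s2, s4, s5, s6, s7}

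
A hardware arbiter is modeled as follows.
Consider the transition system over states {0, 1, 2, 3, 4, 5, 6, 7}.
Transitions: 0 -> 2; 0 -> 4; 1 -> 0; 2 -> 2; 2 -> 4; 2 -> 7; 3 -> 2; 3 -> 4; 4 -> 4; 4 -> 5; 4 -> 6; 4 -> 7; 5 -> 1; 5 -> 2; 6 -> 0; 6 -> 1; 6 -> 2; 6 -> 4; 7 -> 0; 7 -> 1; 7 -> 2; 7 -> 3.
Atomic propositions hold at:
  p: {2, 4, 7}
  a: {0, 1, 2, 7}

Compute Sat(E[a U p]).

E[a U p]: least fixpoint, start Z0 = Sat(p) = {2, 4, 7}, add states in Sat(a) with some successor in Z. Z1 = {0, 2, 4, 7}; Z2 = {0, 1, 2, 4, 7}; fixed.
Sat(E[a U p]) = {0, 1, 2, 4, 7}

{0, 1, 2, 4, 7}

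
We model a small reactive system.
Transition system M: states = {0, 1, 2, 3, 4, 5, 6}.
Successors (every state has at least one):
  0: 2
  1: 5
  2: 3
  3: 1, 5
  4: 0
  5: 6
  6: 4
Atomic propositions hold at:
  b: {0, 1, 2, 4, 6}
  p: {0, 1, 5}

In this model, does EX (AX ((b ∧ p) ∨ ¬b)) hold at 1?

No

Sat(b ∧ p) = {0, 1}
Sat(¬b) = {3, 5}
Sat((b ∧ p) ∨ ¬b) = {0, 1, 3, 5}
Sat(AX ((b ∧ p) ∨ ¬b)) = {s : every successor in {0, 1, 3, 5}} = {1, 2, 3, 4}
Sat(EX (AX ((b ∧ p) ∨ ¬b))) = {s : some successor in {1, 2, 3, 4}} = {0, 2, 3, 6}
1 ∉ Sat(EX (AX ((b ∧ p) ∨ ¬b))) = {0, 2, 3, 6}, so the formula does not hold at 1.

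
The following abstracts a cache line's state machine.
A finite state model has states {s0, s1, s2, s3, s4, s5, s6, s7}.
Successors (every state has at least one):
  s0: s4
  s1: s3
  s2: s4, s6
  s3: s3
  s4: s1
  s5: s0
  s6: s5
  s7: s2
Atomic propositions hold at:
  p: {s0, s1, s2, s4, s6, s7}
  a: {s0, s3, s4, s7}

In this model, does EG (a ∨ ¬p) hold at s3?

Yes

Sat(¬p) = {s3, s5}
Sat(a ∨ ¬p) = {s0, s3, s4, s5, s7}
EG (a ∨ ¬p): greatest fixpoint, start Z0 = {s0, s3, s4, s5, s7}, keep only states in Sat with some successor in Z. Z1 = {s0, s3, s5}; Z2 = {s3, s5}; Z3 = {s3}; fixed.
Sat(EG (a ∨ ¬p)) = {s3}
s3 ∈ Sat(EG (a ∨ ¬p)) = {s3}, so the formula holds at s3.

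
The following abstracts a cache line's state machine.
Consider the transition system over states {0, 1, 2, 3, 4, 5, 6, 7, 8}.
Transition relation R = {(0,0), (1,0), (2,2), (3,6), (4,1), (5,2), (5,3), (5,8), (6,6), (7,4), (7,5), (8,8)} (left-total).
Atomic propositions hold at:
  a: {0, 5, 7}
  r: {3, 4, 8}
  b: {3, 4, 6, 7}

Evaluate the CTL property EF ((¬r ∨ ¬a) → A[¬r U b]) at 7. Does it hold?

Sat(¬r) = {0, 1, 2, 5, 6, 7}
Sat(¬a) = {1, 2, 3, 4, 6, 8}
Sat(¬r ∨ ¬a) = {0, 1, 2, 3, 4, 5, 6, 7, 8}
A[¬r U b]: least fixpoint, start Z0 = Sat(b) = {3, 4, 6, 7}, add states in Sat(¬r) with every successor in Z. Already a fixed point.
Sat(A[¬r U b]) = {3, 4, 6, 7}
Sat((¬r ∨ ¬a) → A[¬r U b]) = {3, 4, 6, 7}
EF ((¬r ∨ ¬a) → A[¬r U b]): least fixpoint, start Z0 = {3, 4, 6, 7}, add states with some successor in Z. Z1 = {3, 4, 5, 6, 7}; fixed.
Sat(EF ((¬r ∨ ¬a) → A[¬r U b])) = {3, 4, 5, 6, 7}
7 ∈ Sat(EF ((¬r ∨ ¬a) → A[¬r U b])) = {3, 4, 5, 6, 7}, so the formula holds at 7.

Yes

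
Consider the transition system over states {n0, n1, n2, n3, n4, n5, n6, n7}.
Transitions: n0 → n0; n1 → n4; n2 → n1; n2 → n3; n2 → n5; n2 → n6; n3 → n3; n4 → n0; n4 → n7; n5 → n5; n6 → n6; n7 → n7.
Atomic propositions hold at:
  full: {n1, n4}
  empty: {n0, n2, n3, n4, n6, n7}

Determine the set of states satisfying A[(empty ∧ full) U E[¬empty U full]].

Sat(empty ∧ full) = {n4}
Sat(¬empty) = {n1, n5}
E[¬empty U full]: least fixpoint, start Z0 = Sat(full) = {n1, n4}, add states in Sat(¬empty) with some successor in Z. Already a fixed point.
Sat(E[¬empty U full]) = {n1, n4}
A[(empty ∧ full) U E[¬empty U full]]: least fixpoint, start Z0 = Sat(E[¬empty U full]) = {n1, n4}, add states in Sat(empty ∧ full) with every successor in Z. Already a fixed point.
Sat(A[(empty ∧ full) U E[¬empty U full]]) = {n1, n4}

{n1, n4}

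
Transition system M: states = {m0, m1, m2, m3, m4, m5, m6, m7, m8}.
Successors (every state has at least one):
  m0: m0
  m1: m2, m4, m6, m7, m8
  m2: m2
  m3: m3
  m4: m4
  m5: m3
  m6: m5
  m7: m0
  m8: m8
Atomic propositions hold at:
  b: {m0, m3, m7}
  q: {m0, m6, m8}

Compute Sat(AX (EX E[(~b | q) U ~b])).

{m2, m4, m8}

Sat(~b) = {m1, m2, m4, m5, m6, m8}
Sat(~b | q) = {m0, m1, m2, m4, m5, m6, m8}
E[(~b | q) U ~b]: least fixpoint, start Z0 = Sat(~b) = {m1, m2, m4, m5, m6, m8}, add states in Sat(~b | q) with some successor in Z. Already a fixed point.
Sat(E[(~b | q) U ~b]) = {m1, m2, m4, m5, m6, m8}
Sat(EX E[(~b | q) U ~b]) = {s : some successor in {m1, m2, m4, m5, m6, m8}} = {m1, m2, m4, m6, m8}
Sat(AX (EX E[(~b | q) U ~b])) = {s : every successor in {m1, m2, m4, m6, m8}} = {m2, m4, m8}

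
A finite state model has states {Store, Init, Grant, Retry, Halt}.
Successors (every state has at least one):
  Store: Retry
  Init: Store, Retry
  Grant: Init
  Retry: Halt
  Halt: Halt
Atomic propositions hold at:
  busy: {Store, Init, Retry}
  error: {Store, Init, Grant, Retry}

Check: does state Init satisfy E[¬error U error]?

Yes

Sat(¬error) = {Halt}
E[¬error U error]: least fixpoint, start Z0 = Sat(error) = {Store, Init, Grant, Retry}, add states in Sat(¬error) with some successor in Z. Already a fixed point.
Sat(E[¬error U error]) = {Store, Init, Grant, Retry}
Init ∈ Sat(E[¬error U error]) = {Store, Init, Grant, Retry}, so the formula holds at Init.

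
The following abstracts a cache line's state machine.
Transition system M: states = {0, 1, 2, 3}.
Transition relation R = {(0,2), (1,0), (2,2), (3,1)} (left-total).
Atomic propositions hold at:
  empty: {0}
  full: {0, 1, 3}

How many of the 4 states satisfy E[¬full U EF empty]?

3

Sat(¬full) = {2}
EF empty: least fixpoint, start Z0 = {0}, add states with some successor in Z. Z1 = {0, 1}; Z2 = {0, 1, 3}; fixed.
Sat(EF empty) = {0, 1, 3}
E[¬full U EF empty]: least fixpoint, start Z0 = Sat(EF empty) = {0, 1, 3}, add states in Sat(¬full) with some successor in Z. Already a fixed point.
Sat(E[¬full U EF empty]) = {0, 1, 3}
|Sat(E[¬full U EF empty])| = |{0, 1, 3}| = 3.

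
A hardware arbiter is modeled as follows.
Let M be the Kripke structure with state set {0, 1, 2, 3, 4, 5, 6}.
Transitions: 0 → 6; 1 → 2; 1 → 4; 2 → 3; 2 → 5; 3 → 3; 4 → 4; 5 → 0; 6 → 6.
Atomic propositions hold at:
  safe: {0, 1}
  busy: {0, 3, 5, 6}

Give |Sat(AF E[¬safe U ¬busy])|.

3

Sat(¬safe) = {2, 3, 4, 5, 6}
Sat(¬busy) = {1, 2, 4}
E[¬safe U ¬busy]: least fixpoint, start Z0 = Sat(¬busy) = {1, 2, 4}, add states in Sat(¬safe) with some successor in Z. Already a fixed point.
Sat(E[¬safe U ¬busy]) = {1, 2, 4}
AF E[¬safe U ¬busy]: least fixpoint, start Z0 = {1, 2, 4}, add states with every successor in Z. Already a fixed point.
Sat(AF E[¬safe U ¬busy]) = {1, 2, 4}
|Sat(AF E[¬safe U ¬busy])| = |{1, 2, 4}| = 3.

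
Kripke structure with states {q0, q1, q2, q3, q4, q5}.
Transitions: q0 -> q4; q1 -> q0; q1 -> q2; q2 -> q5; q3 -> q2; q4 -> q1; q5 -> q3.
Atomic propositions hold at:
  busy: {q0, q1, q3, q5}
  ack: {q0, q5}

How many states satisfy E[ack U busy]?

E[ack U busy]: least fixpoint, start Z0 = Sat(busy) = {q0, q1, q3, q5}, add states in Sat(ack) with some successor in Z. Already a fixed point.
Sat(E[ack U busy]) = {q0, q1, q3, q5}
|Sat(E[ack U busy])| = |{q0, q1, q3, q5}| = 4.

4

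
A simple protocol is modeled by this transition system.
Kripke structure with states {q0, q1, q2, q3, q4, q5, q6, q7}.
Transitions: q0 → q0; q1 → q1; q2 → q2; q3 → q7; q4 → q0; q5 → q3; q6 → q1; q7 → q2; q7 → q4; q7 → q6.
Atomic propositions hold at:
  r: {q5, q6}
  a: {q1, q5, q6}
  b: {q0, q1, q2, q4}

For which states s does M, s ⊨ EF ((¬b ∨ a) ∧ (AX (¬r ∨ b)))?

{q1, q3, q5, q6, q7}

Sat(¬b) = {q3, q5, q6, q7}
Sat(¬b ∨ a) = {q1, q3, q5, q6, q7}
Sat(¬r) = {q0, q1, q2, q3, q4, q7}
Sat(¬r ∨ b) = {q0, q1, q2, q3, q4, q7}
Sat(AX (¬r ∨ b)) = {s : every successor in {q0, q1, q2, q3, q4, q7}} = {q0, q1, q2, q3, q4, q5, q6}
Sat((¬b ∨ a) ∧ (AX (¬r ∨ b))) = {q1, q3, q5, q6}
EF ((¬b ∨ a) ∧ (AX (¬r ∨ b))): least fixpoint, start Z0 = {q1, q3, q5, q6}, add states with some successor in Z. Z1 = {q1, q3, q5, q6, q7}; fixed.
Sat(EF ((¬b ∨ a) ∧ (AX (¬r ∨ b)))) = {q1, q3, q5, q6, q7}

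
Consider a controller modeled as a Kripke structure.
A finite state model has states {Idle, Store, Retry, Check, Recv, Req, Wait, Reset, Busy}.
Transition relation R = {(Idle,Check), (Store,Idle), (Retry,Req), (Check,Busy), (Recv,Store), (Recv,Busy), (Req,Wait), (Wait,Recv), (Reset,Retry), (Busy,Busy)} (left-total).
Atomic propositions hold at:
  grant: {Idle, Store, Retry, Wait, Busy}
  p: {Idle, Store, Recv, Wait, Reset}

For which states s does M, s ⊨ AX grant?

Sat(AX grant) = {s : every successor in {Idle, Store, Retry, Wait, Busy}} = {Store, Check, Recv, Req, Reset, Busy}

{Store, Check, Recv, Req, Reset, Busy}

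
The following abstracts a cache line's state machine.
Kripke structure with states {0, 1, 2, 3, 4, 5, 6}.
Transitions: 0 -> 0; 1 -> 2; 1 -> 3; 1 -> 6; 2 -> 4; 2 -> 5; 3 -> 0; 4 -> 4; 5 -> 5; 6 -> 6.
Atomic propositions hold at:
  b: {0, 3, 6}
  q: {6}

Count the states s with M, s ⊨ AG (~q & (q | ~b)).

Sat(~q) = {0, 1, 2, 3, 4, 5}
Sat(~b) = {1, 2, 4, 5}
Sat(q | ~b) = {1, 2, 4, 5, 6}
Sat(~q & (q | ~b)) = {1, 2, 4, 5}
AG (~q & (q | ~b)): greatest fixpoint, start Z0 = {1, 2, 4, 5}, keep only states in Sat with every successor in Z. Z1 = {2, 4, 5}; fixed.
Sat(AG (~q & (q | ~b))) = {2, 4, 5}
|Sat(AG (~q & (q | ~b)))| = |{2, 4, 5}| = 3.

3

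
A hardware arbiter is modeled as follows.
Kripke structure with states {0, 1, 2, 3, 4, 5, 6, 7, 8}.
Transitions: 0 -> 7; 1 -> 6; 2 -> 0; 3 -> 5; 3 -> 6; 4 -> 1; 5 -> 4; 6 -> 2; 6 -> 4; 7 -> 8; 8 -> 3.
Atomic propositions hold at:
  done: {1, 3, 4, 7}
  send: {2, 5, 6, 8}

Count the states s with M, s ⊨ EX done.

Sat(EX done) = {s : some successor in {1, 3, 4, 7}} = {0, 4, 5, 6, 8}
|Sat(EX done)| = |{0, 4, 5, 6, 8}| = 5.

5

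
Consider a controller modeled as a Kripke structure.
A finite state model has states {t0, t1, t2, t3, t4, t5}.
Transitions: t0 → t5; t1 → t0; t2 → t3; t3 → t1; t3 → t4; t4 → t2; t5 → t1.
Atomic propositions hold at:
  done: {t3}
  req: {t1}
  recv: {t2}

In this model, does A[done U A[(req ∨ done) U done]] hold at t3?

Yes

Sat(req ∨ done) = {t1, t3}
A[(req ∨ done) U done]: least fixpoint, start Z0 = Sat(done) = {t3}, add states in Sat(req ∨ done) with every successor in Z. Already a fixed point.
Sat(A[(req ∨ done) U done]) = {t3}
A[done U A[(req ∨ done) U done]]: least fixpoint, start Z0 = Sat(A[(req ∨ done) U done]) = {t3}, add states in Sat(done) with every successor in Z. Already a fixed point.
Sat(A[done U A[(req ∨ done) U done]]) = {t3}
t3 ∈ Sat(A[done U A[(req ∨ done) U done]]) = {t3}, so the formula holds at t3.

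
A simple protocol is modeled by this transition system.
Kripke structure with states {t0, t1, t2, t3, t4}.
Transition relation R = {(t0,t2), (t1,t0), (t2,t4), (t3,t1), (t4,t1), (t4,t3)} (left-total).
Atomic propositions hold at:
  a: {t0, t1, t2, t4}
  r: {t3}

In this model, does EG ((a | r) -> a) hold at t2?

Yes

Sat(a | r) = {t0, t1, t2, t3, t4}
Sat((a | r) -> a) = {t0, t1, t2, t4}
EG ((a | r) -> a): greatest fixpoint, start Z0 = {t0, t1, t2, t4}, keep only states in Sat with some successor in Z. Already a fixed point.
Sat(EG ((a | r) -> a)) = {t0, t1, t2, t4}
t2 ∈ Sat(EG ((a | r) -> a)) = {t0, t1, t2, t4}, so the formula holds at t2.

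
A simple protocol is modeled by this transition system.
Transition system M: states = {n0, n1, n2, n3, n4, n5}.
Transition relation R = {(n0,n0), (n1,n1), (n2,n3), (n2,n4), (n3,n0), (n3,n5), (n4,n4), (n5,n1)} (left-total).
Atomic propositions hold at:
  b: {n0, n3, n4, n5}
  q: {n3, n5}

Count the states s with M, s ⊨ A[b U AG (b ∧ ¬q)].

2

Sat(¬q) = {n0, n1, n2, n4}
Sat(b ∧ ¬q) = {n0, n4}
AG (b ∧ ¬q): greatest fixpoint, start Z0 = {n0, n4}, keep only states in Sat with every successor in Z. Already a fixed point.
Sat(AG (b ∧ ¬q)) = {n0, n4}
A[b U AG (b ∧ ¬q)]: least fixpoint, start Z0 = Sat(AG (b ∧ ¬q)) = {n0, n4}, add states in Sat(b) with every successor in Z. Already a fixed point.
Sat(A[b U AG (b ∧ ¬q)]) = {n0, n4}
|Sat(A[b U AG (b ∧ ¬q)])| = |{n0, n4}| = 2.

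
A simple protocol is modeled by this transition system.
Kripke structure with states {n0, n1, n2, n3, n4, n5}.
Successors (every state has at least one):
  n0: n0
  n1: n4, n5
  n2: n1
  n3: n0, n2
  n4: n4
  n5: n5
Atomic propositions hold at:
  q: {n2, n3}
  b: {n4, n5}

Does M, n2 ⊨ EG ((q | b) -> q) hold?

Sat(q | b) = {n2, n3, n4, n5}
Sat((q | b) -> q) = {n0, n1, n2, n3}
EG ((q | b) -> q): greatest fixpoint, start Z0 = {n0, n1, n2, n3}, keep only states in Sat with some successor in Z. Z1 = {n0, n2, n3}; Z2 = {n0, n3}; fixed.
Sat(EG ((q | b) -> q)) = {n0, n3}
n2 ∉ Sat(EG ((q | b) -> q)) = {n0, n3}, so the formula does not hold at n2.

No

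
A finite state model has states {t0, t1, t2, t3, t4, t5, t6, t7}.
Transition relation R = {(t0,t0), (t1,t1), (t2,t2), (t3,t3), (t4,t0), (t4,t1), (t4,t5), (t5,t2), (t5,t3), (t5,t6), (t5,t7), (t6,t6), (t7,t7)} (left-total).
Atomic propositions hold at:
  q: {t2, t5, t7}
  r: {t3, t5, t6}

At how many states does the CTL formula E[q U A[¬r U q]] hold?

3

Sat(¬r) = {t0, t1, t2, t4, t7}
A[¬r U q]: least fixpoint, start Z0 = Sat(q) = {t2, t5, t7}, add states in Sat(¬r) with every successor in Z. Already a fixed point.
Sat(A[¬r U q]) = {t2, t5, t7}
E[q U A[¬r U q]]: least fixpoint, start Z0 = Sat(A[¬r U q]) = {t2, t5, t7}, add states in Sat(q) with some successor in Z. Already a fixed point.
Sat(E[q U A[¬r U q]]) = {t2, t5, t7}
|Sat(E[q U A[¬r U q]])| = |{t2, t5, t7}| = 3.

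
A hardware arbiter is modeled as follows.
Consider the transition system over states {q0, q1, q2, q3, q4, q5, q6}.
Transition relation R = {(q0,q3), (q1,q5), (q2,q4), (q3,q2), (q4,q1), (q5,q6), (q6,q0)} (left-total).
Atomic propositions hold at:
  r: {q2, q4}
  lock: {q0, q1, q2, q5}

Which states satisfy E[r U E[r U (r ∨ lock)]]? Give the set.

Sat(r ∨ lock) = {q0, q1, q2, q4, q5}
E[r U (r ∨ lock)]: least fixpoint, start Z0 = Sat((r ∨ lock)) = {q0, q1, q2, q4, q5}, add states in Sat(r) with some successor in Z. Already a fixed point.
Sat(E[r U (r ∨ lock)]) = {q0, q1, q2, q4, q5}
E[r U E[r U (r ∨ lock)]]: least fixpoint, start Z0 = Sat(E[r U (r ∨ lock)]) = {q0, q1, q2, q4, q5}, add states in Sat(r) with some successor in Z. Already a fixed point.
Sat(E[r U E[r U (r ∨ lock)]]) = {q0, q1, q2, q4, q5}

{q0, q1, q2, q4, q5}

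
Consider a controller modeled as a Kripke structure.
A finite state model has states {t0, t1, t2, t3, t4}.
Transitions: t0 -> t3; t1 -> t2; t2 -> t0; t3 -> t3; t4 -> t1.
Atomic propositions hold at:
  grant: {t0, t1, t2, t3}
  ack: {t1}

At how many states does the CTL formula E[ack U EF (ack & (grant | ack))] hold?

Sat(grant | ack) = {t0, t1, t2, t3}
Sat(ack & (grant | ack)) = {t1}
EF (ack & (grant | ack)): least fixpoint, start Z0 = {t1}, add states with some successor in Z. Z1 = {t1, t4}; fixed.
Sat(EF (ack & (grant | ack))) = {t1, t4}
E[ack U EF (ack & (grant | ack))]: least fixpoint, start Z0 = Sat(EF (ack & (grant | ack))) = {t1, t4}, add states in Sat(ack) with some successor in Z. Already a fixed point.
Sat(E[ack U EF (ack & (grant | ack))]) = {t1, t4}
|Sat(E[ack U EF (ack & (grant | ack))])| = |{t1, t4}| = 2.

2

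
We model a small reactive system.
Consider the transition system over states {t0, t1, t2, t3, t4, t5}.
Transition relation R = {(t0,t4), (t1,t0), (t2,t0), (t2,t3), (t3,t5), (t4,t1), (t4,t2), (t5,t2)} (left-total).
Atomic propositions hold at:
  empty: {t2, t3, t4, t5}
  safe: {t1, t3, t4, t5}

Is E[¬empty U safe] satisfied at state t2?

No

Sat(¬empty) = {t0, t1}
E[¬empty U safe]: least fixpoint, start Z0 = Sat(safe) = {t1, t3, t4, t5}, add states in Sat(¬empty) with some successor in Z. Z1 = {t0, t1, t3, t4, t5}; fixed.
Sat(E[¬empty U safe]) = {t0, t1, t3, t4, t5}
t2 ∉ Sat(E[¬empty U safe]) = {t0, t1, t3, t4, t5}, so the formula does not hold at t2.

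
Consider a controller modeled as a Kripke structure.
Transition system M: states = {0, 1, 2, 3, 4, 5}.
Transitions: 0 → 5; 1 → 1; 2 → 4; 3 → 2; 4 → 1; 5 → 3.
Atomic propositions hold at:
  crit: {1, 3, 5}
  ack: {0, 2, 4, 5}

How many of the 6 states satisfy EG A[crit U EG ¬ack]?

1

Sat(¬ack) = {1, 3}
EG ¬ack: greatest fixpoint, start Z0 = {1, 3}, keep only states in Sat with some successor in Z. Z1 = {1}; fixed.
Sat(EG ¬ack) = {1}
A[crit U EG ¬ack]: least fixpoint, start Z0 = Sat(EG ¬ack) = {1}, add states in Sat(crit) with every successor in Z. Already a fixed point.
Sat(A[crit U EG ¬ack]) = {1}
EG A[crit U EG ¬ack]: greatest fixpoint, start Z0 = {1}, keep only states in Sat with some successor in Z. Already a fixed point.
Sat(EG A[crit U EG ¬ack]) = {1}
|Sat(EG A[crit U EG ¬ack])| = |{1}| = 1.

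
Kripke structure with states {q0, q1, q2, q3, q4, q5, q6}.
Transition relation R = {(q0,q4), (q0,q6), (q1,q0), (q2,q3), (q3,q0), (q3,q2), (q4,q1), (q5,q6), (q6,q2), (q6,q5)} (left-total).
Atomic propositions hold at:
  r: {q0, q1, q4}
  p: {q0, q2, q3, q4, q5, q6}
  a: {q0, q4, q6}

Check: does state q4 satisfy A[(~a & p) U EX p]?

No

Sat(~a) = {q1, q2, q3, q5}
Sat(~a & p) = {q2, q3, q5}
Sat(EX p) = {s : some successor in {q0, q2, q3, q4, q5, q6}} = {q0, q1, q2, q3, q5, q6}
A[(~a & p) U EX p]: least fixpoint, start Z0 = Sat(EX p) = {q0, q1, q2, q3, q5, q6}, add states in Sat(~a & p) with every successor in Z. Already a fixed point.
Sat(A[(~a & p) U EX p]) = {q0, q1, q2, q3, q5, q6}
q4 ∉ Sat(A[(~a & p) U EX p]) = {q0, q1, q2, q3, q5, q6}, so the formula does not hold at q4.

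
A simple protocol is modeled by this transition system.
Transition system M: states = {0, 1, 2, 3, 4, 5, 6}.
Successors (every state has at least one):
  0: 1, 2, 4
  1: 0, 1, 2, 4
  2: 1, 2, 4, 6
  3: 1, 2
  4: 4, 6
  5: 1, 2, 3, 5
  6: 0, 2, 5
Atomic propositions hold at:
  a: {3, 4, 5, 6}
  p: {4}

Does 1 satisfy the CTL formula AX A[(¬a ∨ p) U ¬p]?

No

Sat(¬a) = {0, 1, 2}
Sat(¬a ∨ p) = {0, 1, 2, 4}
Sat(¬p) = {0, 1, 2, 3, 5, 6}
A[(¬a ∨ p) U ¬p]: least fixpoint, start Z0 = Sat(¬p) = {0, 1, 2, 3, 5, 6}, add states in Sat(¬a ∨ p) with every successor in Z. Already a fixed point.
Sat(A[(¬a ∨ p) U ¬p]) = {0, 1, 2, 3, 5, 6}
Sat(AX A[(¬a ∨ p) U ¬p]) = {s : every successor in {0, 1, 2, 3, 5, 6}} = {3, 5, 6}
1 ∉ Sat(AX A[(¬a ∨ p) U ¬p]) = {3, 5, 6}, so the formula does not hold at 1.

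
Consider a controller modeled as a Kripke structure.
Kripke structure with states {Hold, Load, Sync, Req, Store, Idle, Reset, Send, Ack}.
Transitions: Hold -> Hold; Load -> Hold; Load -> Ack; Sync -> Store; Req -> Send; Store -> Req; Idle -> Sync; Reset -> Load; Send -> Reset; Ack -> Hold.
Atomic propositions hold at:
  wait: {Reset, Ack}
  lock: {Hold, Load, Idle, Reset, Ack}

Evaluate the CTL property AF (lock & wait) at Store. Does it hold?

Yes

Sat(lock & wait) = {Reset, Ack}
AF (lock & wait): least fixpoint, start Z0 = {Reset, Ack}, add states with every successor in Z. Z1 = {Reset, Send, Ack}; Z2 = {Req, Reset, Send, Ack}; Z3 = {Req, Store, Reset, Send, Ack}; Z4 = {Sync, Req, Store, Reset, Send, Ack}; Z5 = {Sync, Req, Store, Idle, Reset, Send, Ack}; fixed.
Sat(AF (lock & wait)) = {Sync, Req, Store, Idle, Reset, Send, Ack}
Store ∈ Sat(AF (lock & wait)) = {Sync, Req, Store, Idle, Reset, Send, Ack}, so the formula holds at Store.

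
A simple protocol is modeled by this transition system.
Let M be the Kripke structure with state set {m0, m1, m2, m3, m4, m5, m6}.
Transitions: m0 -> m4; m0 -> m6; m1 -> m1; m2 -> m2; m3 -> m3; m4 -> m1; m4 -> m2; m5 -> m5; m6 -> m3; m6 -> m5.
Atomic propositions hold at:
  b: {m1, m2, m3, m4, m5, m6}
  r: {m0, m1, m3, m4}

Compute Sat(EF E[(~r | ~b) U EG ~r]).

Sat(~r) = {m2, m5, m6}
Sat(~b) = {m0}
Sat(~r | ~b) = {m0, m2, m5, m6}
EG ~r: greatest fixpoint, start Z0 = {m2, m5, m6}, keep only states in Sat with some successor in Z. Already a fixed point.
Sat(EG ~r) = {m2, m5, m6}
E[(~r | ~b) U EG ~r]: least fixpoint, start Z0 = Sat(EG ~r) = {m2, m5, m6}, add states in Sat(~r | ~b) with some successor in Z. Z1 = {m0, m2, m5, m6}; fixed.
Sat(E[(~r | ~b) U EG ~r]) = {m0, m2, m5, m6}
EF E[(~r | ~b) U EG ~r]: least fixpoint, start Z0 = {m0, m2, m5, m6}, add states with some successor in Z. Z1 = {m0, m2, m4, m5, m6}; fixed.
Sat(EF E[(~r | ~b) U EG ~r]) = {m0, m2, m4, m5, m6}

{m0, m2, m4, m5, m6}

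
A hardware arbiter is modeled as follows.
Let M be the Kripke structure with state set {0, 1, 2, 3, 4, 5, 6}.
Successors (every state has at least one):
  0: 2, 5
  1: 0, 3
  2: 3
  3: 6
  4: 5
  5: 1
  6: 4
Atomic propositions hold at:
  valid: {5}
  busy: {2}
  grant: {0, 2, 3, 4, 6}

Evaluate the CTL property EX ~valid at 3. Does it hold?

Sat(~valid) = {0, 1, 2, 3, 4, 6}
Sat(EX ~valid) = {s : some successor in {0, 1, 2, 3, 4, 6}} = {0, 1, 2, 3, 5, 6}
3 ∈ Sat(EX ~valid) = {0, 1, 2, 3, 5, 6}, so the formula holds at 3.

Yes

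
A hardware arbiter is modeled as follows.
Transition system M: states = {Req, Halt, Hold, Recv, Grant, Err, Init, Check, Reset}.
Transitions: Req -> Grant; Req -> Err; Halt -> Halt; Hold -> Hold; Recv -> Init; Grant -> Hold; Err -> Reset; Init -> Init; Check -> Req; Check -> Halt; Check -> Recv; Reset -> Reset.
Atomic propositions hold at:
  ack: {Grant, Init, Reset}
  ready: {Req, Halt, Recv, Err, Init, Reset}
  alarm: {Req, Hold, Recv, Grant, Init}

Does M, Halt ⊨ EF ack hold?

EF ack: least fixpoint, start Z0 = {Grant, Init, Reset}, add states with some successor in Z. Z1 = {Req, Recv, Grant, Err, Init, Reset}; Z2 = {Req, Recv, Grant, Err, Init, Check, Reset}; fixed.
Sat(EF ack) = {Req, Recv, Grant, Err, Init, Check, Reset}
Halt ∉ Sat(EF ack) = {Req, Recv, Grant, Err, Init, Check, Reset}, so the formula does not hold at Halt.

No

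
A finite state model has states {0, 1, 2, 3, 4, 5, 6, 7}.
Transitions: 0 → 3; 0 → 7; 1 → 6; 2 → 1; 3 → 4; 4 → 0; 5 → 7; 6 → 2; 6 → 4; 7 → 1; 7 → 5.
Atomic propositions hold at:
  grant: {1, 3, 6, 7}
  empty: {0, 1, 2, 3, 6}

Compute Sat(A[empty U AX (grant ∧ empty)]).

Sat(grant ∧ empty) = {1, 3, 6}
Sat(AX (grant ∧ empty)) = {s : every successor in {1, 3, 6}} = {1, 2}
A[empty U AX (grant ∧ empty)]: least fixpoint, start Z0 = Sat(AX (grant ∧ empty)) = {1, 2}, add states in Sat(empty) with every successor in Z. Already a fixed point.
Sat(A[empty U AX (grant ∧ empty)]) = {1, 2}

{1, 2}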